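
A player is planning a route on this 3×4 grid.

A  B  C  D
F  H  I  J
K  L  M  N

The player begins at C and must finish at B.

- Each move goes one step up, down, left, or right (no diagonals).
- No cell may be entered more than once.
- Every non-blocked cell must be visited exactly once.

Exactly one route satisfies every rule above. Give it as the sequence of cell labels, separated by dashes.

Need to visit all 12 open cells exactly once, starting at C and ending at B.
Route from C: right 1 to D, down 2 to N, left 1 to M, up 1 to I, left 1 to H, down 1 to L, left 1 to K, up 2 to A, right 1 to B — 11 moves in all.
Check: all 12 open cells covered.

C - D - J - N - M - I - H - L - K - F - A - B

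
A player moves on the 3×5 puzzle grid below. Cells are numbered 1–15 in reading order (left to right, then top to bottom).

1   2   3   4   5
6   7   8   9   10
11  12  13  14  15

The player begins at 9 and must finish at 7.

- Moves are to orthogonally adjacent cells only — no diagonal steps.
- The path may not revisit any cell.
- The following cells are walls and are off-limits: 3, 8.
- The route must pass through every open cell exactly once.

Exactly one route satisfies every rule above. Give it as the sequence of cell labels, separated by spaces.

9 4 5 10 15 14 13 12 11 6 1 2 7

Need to visit all 13 open cells exactly once, starting at 9 and ending at 7.
Cell 2 has only two open neighbours (7 and 1), so the path must pass straight through it: one of those is the cell it's entered from and the other is where it exits.
Route from 9: up 1 to 4, right 1 to 5, down 2 to 15, left 4 to 11, up 2 to 1, right 1 to 2, down 1 to 7 — 12 moves in all.
Check: all 13 open cells covered.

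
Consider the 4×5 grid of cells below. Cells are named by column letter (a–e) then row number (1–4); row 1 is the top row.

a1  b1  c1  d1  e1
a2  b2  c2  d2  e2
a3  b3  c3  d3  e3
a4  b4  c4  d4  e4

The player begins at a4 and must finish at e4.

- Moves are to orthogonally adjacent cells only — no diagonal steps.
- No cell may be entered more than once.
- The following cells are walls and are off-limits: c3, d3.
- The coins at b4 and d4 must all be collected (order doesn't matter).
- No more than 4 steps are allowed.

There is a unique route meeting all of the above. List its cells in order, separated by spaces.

The 4-move cap with required stops at b4, d4 leaves no slack for detours.
Route from a4: 4× right (reaching e4) — 4 moves in all.
Check: all required cells visited; 4 ≤ 4 moves.

a4 b4 c4 d4 e4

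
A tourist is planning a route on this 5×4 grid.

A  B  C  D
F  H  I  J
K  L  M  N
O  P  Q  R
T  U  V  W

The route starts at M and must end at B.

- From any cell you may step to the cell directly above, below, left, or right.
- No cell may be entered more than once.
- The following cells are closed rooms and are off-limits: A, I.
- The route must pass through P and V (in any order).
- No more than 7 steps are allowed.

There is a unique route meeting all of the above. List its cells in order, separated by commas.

Any route must reach P and V and still end at B within 7 moves, so the order of the required stops is forced.
Route from M: down 2 to V, left 1 to U, up 4 to B — 7 moves in all.
Check: all required cells visited; 7 ≤ 7 moves.

M, Q, V, U, P, L, H, B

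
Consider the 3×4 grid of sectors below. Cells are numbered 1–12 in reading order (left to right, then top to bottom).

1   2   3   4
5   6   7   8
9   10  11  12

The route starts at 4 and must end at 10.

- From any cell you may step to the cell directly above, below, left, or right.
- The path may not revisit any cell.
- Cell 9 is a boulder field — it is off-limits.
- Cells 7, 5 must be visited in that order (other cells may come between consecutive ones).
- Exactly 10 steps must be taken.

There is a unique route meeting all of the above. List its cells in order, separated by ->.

The waypoints must appear in the order 7, 5, with no cell reused.
Route from 4: 2× down (reaching 12), left to 11, 2× up (reaching 3), 2× left (reaching 1), down to 5, right to 6, down to 10 — 10 moves in all.
Check: order respected (7 at step 4, 5 at step 8); 10 moves as required.

4 -> 8 -> 12 -> 11 -> 7 -> 3 -> 2 -> 1 -> 5 -> 6 -> 10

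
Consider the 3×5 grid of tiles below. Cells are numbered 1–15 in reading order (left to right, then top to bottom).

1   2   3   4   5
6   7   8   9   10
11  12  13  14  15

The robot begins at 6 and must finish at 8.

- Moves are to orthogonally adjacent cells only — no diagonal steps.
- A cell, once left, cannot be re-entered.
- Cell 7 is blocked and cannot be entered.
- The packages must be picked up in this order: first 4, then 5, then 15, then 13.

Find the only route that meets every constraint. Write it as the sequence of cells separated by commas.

6, 1, 2, 3, 4, 5, 10, 15, 14, 13, 8

The waypoints must appear in the order 4, 5, 15, 13, with no cell reused.
Route from 6: up to 1, 4× right (reaching 5), 2× down (reaching 15), 2× left (reaching 13), up to 8 — 10 moves in all.
Check: order respected (4 at step 4, 5 at step 5, 15 at step 7, 13 at step 9).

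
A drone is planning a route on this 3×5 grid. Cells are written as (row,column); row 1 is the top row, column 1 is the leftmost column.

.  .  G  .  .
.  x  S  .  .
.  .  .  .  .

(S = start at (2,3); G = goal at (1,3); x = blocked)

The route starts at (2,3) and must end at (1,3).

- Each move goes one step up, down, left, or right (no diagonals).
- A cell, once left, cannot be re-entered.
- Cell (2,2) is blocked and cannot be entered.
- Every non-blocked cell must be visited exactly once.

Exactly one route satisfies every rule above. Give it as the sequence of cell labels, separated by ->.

Need to visit all 14 open cells exactly once, starting at (2,3) and ending at (1,3).
Cell (3,1) has only two open neighbours ((2,1) and (3,2)), so the path must pass straight through it: one of those is the cell it's entered from and the other is where it exits.
Route from (2,3): right 1 to (2,4), up 1 to (1,4), right 1 to (1,5), down 2 to (3,5), left 4 to (3,1), up 2 to (1,1), right 2 to (1,3) — 13 moves in all.
Check: all 14 open cells covered.

(2,3) -> (2,4) -> (1,4) -> (1,5) -> (2,5) -> (3,5) -> (3,4) -> (3,3) -> (3,2) -> (3,1) -> (2,1) -> (1,1) -> (1,2) -> (1,3)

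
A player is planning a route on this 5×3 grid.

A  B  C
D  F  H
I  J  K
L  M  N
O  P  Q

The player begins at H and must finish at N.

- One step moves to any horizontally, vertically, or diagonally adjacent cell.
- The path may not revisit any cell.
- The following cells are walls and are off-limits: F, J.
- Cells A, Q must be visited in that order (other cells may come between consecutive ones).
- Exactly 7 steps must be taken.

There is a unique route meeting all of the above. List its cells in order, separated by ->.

H -> B -> A -> D -> I -> M -> Q -> N

The waypoints must appear in the order A, Q, with no cell reused.
Route from H: up-left 1 to B, left 1 to A, down 2 to I, down-right 2 to Q, up 1 to N — 7 moves in all.
Check: order respected (A at step 2, Q at step 6); 7 moves as required.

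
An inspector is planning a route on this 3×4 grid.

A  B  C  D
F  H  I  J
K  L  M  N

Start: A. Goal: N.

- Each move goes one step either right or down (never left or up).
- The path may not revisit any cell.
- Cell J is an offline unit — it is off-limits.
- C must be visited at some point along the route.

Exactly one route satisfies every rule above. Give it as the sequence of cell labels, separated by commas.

A, B, C, I, M, N

Moves only go right or down, so the column and row indices never decrease.
Route from A: right 2 to C, down 2 to M, right 1 to N — 5 moves in all.
Check: all required cells visited.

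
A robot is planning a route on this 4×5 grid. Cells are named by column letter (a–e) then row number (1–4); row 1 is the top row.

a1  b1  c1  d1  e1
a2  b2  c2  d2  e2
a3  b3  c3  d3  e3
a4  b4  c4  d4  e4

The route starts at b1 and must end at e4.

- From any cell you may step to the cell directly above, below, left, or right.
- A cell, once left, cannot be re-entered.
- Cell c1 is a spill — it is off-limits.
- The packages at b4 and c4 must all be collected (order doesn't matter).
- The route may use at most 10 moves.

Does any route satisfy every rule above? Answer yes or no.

yes

One route that works: b1 → b2 → b3 → b4 → c4 → d4 → e4.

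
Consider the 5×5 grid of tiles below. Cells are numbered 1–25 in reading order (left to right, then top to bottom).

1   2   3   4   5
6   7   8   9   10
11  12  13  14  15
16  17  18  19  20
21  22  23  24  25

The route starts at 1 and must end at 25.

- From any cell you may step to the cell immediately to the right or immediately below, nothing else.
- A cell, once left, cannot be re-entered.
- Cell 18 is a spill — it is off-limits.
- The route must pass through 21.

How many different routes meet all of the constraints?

A right/down-only route from 1 to 25 makes exactly 4 down-moves and 4 right-moves in some order.
With no other constraints that would be C(8,4) = 70 routes.
Split at 21 and multiply the segment counts (each segment already excludes blocked cells): 1→21: 1; 21→25: 1; product = 1.
That gives 1 route.

1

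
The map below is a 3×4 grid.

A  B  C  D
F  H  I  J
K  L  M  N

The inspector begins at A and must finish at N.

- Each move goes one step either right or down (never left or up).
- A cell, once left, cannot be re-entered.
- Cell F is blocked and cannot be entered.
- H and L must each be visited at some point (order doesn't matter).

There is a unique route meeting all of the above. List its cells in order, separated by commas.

Moves only go right or down, so the column and row indices never decrease.
Route from A: right 1 to B, down 2 to L, right 2 to N — 5 moves in all.
Check: all required cells visited.

A, B, H, L, M, N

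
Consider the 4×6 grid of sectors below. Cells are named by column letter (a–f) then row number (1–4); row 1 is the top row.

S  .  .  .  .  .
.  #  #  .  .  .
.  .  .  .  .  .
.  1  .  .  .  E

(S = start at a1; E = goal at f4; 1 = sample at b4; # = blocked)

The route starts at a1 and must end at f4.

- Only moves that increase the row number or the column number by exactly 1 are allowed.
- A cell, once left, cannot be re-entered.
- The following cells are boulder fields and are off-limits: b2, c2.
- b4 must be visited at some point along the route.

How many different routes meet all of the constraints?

A right/down-only route from a1 to f4 makes exactly 3 down-moves and 5 right-moves in some order.
With no other constraints that would be C(8,3) = 56 routes.
Split at b4 and multiply the segment counts (each segment already excludes blocked cells): a1→b4: 2; b4→f4: 1; product = 2.
That gives 2 routes.

2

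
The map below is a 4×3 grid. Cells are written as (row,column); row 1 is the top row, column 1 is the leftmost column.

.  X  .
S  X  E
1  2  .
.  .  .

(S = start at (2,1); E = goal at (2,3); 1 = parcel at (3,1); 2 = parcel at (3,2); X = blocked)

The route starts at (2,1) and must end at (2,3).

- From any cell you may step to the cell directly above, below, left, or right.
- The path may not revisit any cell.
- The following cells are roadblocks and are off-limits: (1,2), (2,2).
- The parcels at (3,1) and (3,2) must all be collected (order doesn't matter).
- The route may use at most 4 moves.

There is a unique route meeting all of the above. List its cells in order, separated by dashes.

(2,1) - (3,1) - (3,2) - (3,3) - (2,3)

Any route must reach (3,1) and (3,2) and still end at (2,3) within 4 moves, so the order of the required stops is forced.
Route from (2,1): down to (3,1), 2× right (reaching (3,3)), up to (2,3) — 4 moves in all.
Check: all required cells visited; 4 ≤ 4 moves.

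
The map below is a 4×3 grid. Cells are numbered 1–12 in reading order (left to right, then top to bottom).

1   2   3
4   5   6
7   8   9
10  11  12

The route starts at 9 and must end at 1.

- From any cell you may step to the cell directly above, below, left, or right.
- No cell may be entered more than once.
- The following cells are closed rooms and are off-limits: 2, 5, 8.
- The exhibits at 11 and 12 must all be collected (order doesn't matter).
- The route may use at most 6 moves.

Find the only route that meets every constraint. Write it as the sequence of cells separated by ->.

Any route must reach 11 and 12 and still end at 1 within 6 moves, so the order of the required stops is forced.
Route from 9: down 1 to 12, left 2 to 10, up 3 to 1 — 6 moves in all.
Check: all required cells visited; 6 ≤ 6 moves.

9 -> 12 -> 11 -> 10 -> 7 -> 4 -> 1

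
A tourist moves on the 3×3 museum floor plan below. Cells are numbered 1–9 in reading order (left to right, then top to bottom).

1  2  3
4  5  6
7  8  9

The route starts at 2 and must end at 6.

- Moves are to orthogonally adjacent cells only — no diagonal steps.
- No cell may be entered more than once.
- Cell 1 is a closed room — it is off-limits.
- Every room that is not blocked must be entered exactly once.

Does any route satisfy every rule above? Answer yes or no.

no

Colour the cells like a checkerboard: each orthogonal step flips colour, so a Hamiltonian route alternates colours. Here there are 4 cells of one colour and 4 of the other, with start on the same colour as the goal — the counts and endpoints can't be arranged into an alternating sequence of length 8, so no Hamiltonian route exists.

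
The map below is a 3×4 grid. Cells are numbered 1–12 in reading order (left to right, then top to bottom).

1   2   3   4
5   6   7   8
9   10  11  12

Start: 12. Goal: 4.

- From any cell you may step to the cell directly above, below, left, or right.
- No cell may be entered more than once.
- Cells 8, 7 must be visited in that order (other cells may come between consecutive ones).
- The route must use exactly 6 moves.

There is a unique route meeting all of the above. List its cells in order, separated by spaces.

The waypoints must appear in the order 8, 7, with no cell reused.
Route from 12: up 1 to 8, left 2 to 6, up 1 to 2, right 2 to 4 — 6 moves in all.
Check: order respected (8 at step 1, 7 at step 2); 6 moves as required.

12 8 7 6 2 3 4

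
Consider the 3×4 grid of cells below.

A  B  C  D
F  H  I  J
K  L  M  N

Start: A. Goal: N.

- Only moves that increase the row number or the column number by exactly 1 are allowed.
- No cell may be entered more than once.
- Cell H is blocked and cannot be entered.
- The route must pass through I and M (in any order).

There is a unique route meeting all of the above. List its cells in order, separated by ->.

Moves only go right or down, so the column and row indices never decrease.
Route from A: 2× right (reaching C), 2× down (reaching M), right to N — 5 moves in all.
Check: all required cells visited.

A -> B -> C -> I -> M -> N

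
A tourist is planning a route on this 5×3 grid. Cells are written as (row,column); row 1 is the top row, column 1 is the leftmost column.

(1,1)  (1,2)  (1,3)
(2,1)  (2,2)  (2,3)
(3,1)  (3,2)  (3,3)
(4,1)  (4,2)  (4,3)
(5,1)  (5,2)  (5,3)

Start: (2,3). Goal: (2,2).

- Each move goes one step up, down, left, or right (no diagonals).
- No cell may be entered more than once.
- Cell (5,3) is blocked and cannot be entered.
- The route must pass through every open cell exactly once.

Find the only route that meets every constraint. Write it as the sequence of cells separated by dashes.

Need to visit all 14 open cells exactly once, starting at (2,3) and ending at (2,2).
Route from (2,3): up 1 to (1,3), left 2 to (1,1), down 4 to (5,1), right 1 to (5,2), up 1 to (4,2), right 1 to (4,3), up 1 to (3,3), left 1 to (3,2), up 1 to (2,2) — 13 moves in all.
Check: all 14 open cells covered.

(2,3) - (1,3) - (1,2) - (1,1) - (2,1) - (3,1) - (4,1) - (5,1) - (5,2) - (4,2) - (4,3) - (3,3) - (3,2) - (2,2)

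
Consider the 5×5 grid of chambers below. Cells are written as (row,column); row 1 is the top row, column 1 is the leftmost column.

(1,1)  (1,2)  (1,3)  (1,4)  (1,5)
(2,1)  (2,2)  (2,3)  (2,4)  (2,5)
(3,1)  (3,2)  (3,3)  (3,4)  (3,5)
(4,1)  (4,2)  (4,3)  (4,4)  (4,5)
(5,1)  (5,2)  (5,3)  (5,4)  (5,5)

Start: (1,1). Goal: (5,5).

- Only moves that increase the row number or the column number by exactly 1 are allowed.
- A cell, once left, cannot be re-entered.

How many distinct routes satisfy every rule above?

70

A right/down-only route from (1,1) to (5,5) makes exactly 4 down-moves and 4 right-moves in some order.
With no other constraints that would be C(8,4) = 70 routes.
That gives 70 routes.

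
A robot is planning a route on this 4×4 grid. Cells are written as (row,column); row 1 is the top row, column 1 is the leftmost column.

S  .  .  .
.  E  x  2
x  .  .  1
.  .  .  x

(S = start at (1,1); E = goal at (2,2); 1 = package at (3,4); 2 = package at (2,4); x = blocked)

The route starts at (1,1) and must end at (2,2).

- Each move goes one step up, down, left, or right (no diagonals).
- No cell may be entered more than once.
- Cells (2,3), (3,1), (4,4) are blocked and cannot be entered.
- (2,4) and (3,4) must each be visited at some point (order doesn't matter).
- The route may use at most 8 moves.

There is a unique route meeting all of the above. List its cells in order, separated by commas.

(1,1), (1,2), (1,3), (1,4), (2,4), (3,4), (3,3), (3,2), (2,2)

Any route must reach (2,4) and (3,4) and still end at (2,2) within 8 moves, so the order of the required stops is forced.
Route from (1,1): right 3 to (1,4), down 2 to (3,4), left 2 to (3,2), up 1 to (2,2) — 8 moves in all.
Check: all required cells visited; 8 ≤ 8 moves.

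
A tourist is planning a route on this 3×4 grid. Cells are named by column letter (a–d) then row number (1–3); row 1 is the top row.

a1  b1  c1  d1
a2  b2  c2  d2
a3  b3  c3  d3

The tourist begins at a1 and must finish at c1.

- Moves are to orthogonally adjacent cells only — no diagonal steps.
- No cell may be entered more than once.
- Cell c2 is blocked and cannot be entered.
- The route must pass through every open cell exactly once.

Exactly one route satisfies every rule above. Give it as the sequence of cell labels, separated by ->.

Need to visit all 11 open cells exactly once, starting at a1 and ending at c1.
Route from a1: right 1 to b1, down 1 to b2, left 1 to a2, down 1 to a3, right 3 to d3, up 2 to d1, left 1 to c1 — 10 moves in all.
Check: all 11 open cells covered.

a1 -> b1 -> b2 -> a2 -> a3 -> b3 -> c3 -> d3 -> d2 -> d1 -> c1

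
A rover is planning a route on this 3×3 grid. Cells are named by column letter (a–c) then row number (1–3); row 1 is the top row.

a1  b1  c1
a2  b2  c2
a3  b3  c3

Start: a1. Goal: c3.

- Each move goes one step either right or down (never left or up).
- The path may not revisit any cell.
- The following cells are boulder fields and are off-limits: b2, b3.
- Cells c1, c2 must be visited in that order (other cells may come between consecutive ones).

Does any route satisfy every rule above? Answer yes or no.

yes

One route that works: a1 → b1 → c1 → c2 → c3.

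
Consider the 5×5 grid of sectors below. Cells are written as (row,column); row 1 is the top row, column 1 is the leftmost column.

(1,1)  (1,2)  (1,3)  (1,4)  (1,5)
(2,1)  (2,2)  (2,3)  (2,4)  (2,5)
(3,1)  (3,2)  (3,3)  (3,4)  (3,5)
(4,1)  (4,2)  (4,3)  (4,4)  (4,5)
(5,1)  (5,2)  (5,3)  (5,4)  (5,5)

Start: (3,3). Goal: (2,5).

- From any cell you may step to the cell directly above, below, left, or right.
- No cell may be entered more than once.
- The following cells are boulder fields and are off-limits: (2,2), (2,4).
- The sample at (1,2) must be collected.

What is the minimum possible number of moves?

Any route passes through (1,2) somewhere between (3,3) and (2,5). Summing Manhattan distances along the two legs ((3,3) → (1,2) → (2,5)) gives a lower bound of 3 + 4 = 7 moves.
The shortest route satisfying every rule uses 9 moves: (3,3) → (3,2) → (3,1) → (2,1) → (1,1) → (1,2) → (1,3) → (1,4) → (1,5) → (2,5).
The bound of 7 isn't tight here; checking systematically, no route of length 7 through 8 satisfies every constraint, so 9 is the minimum.

9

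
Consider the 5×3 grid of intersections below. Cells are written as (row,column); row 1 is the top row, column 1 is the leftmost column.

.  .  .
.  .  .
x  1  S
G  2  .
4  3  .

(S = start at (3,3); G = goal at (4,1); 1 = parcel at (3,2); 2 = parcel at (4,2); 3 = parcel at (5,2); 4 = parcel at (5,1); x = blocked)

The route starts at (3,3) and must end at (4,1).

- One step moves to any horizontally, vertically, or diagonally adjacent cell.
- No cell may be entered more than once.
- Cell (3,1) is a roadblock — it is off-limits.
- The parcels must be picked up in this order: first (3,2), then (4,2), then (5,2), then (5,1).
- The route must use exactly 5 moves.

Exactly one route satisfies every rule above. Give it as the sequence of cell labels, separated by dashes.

The waypoints must appear in the order (3,2), (4,2), (5,2), (5,1), with no cell reused.
Route from (3,3): left 1 to (3,2), down 2 to (5,2), left 1 to (5,1), up 1 to (4,1) — 5 moves in all.
Check: order respected (1 at step 1, 2 at step 2, 3 at step 3, 4 at step 4); 5 moves as required.

(3,3) - (3,2) - (4,2) - (5,2) - (5,1) - (4,1)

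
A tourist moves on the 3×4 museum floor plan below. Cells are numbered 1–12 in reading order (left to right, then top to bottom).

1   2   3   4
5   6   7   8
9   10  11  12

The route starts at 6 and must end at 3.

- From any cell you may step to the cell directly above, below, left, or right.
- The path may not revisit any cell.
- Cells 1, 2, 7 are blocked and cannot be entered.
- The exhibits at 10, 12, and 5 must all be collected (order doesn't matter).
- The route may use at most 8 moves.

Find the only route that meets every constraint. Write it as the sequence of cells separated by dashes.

6 - 5 - 9 - 10 - 11 - 12 - 8 - 4 - 3

The budget equals the shortest possible length, so every move has to be on a shortest route through the required cells.
Route from 6: left to 5, down to 9, 3× right (reaching 12), 2× up (reaching 4), left to 3 — 8 moves in all.
Check: all required cells visited; 8 ≤ 8 moves.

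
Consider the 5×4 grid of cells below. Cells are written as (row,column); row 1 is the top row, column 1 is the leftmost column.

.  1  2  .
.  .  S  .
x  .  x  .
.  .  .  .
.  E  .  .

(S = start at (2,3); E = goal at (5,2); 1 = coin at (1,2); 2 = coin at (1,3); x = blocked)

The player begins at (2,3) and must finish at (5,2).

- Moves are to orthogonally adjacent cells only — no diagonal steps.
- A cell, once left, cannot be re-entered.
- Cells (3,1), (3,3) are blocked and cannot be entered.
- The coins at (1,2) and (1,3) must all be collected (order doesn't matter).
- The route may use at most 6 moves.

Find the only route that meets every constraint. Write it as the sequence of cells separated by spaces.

Any route must reach (1,2) and (1,3) and still end at (5,2) within 6 moves, so the order of the required stops is forced.
Route from (2,3): up to (1,3), left to (1,2), 4× down (reaching (5,2)) — 6 moves in all.
Check: all required cells visited; 6 ≤ 6 moves.

(2,3) (1,3) (1,2) (2,2) (3,2) (4,2) (5,2)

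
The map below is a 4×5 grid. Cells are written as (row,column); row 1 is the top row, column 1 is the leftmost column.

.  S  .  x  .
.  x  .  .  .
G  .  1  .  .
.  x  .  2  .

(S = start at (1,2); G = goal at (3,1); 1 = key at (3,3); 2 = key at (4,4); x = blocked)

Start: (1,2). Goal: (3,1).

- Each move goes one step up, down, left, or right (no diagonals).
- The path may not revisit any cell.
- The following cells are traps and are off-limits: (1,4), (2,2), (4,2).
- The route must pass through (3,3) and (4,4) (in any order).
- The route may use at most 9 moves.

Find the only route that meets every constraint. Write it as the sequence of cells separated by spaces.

Any route must reach (3,3) and (4,4) and still end at (3,1) within 9 moves, so the order of the required stops is forced.
Route from (1,2): right 1 to (1,3), down 1 to (2,3), right 1 to (2,4), down 2 to (4,4), left 1 to (4,3), up 1 to (3,3), left 2 to (3,1) — 9 moves in all.
Check: all required cells visited; 9 ≤ 9 moves.

(1,2) (1,3) (2,3) (2,4) (3,4) (4,4) (4,3) (3,3) (3,2) (3,1)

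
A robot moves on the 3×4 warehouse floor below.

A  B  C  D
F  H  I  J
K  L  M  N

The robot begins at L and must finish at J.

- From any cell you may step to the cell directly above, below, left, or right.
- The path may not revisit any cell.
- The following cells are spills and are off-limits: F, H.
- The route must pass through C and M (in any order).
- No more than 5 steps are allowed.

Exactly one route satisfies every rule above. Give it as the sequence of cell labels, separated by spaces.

The 5-move cap with required stops at C, M leaves no slack for detours.
Route from L: right to M, 2× up (reaching C), right to D, down to J — 5 moves in all.
Check: all required cells visited; 5 ≤ 5 moves.

L M I C D J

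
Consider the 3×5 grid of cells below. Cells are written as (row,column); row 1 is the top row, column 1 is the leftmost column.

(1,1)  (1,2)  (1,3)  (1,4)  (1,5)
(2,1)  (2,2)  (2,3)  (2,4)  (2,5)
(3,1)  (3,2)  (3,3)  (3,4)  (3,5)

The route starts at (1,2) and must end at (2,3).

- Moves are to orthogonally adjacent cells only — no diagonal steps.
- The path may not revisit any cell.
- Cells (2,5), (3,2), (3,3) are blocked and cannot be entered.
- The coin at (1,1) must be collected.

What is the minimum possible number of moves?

4

Any route passes through (1,1) somewhere between (1,2) and (2,3). Summing Manhattan distances along the two legs ((1,2) → (1,1) → (2,3)) gives a lower bound of 1 + 3 = 4 moves.
A route of 4 moves achieves this: (1,2) → (1,1) → (2,1) → (2,2) → (2,3).
Since 4 matches the lower bound, it is optimal.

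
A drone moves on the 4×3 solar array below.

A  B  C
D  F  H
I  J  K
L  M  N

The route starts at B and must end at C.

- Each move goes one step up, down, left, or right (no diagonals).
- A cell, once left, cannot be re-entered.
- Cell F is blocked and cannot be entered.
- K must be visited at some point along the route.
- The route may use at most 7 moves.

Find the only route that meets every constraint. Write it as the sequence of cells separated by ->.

Any route must reach K and still end at C within 7 moves, so the order of the required stops is forced.
Route from B: left to A, 2× down (reaching I), 2× right (reaching K), 2× up (reaching C) — 7 moves in all.
Check: all required cells visited; 7 ≤ 7 moves.

B -> A -> D -> I -> J -> K -> H -> C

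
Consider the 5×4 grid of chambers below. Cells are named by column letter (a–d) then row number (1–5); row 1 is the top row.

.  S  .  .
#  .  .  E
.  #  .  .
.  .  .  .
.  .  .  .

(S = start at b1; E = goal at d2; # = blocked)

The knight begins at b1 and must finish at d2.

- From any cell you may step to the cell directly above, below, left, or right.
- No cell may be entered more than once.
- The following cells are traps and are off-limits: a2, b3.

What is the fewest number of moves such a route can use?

3

The Manhattan distance from b1 to d2 is |1−2| + |2−4| = 3, so at least 3 moves are needed.
A route of 3 moves achieves this: b1 → b2 → c2 → d2.
Since 3 matches the lower bound, it is optimal.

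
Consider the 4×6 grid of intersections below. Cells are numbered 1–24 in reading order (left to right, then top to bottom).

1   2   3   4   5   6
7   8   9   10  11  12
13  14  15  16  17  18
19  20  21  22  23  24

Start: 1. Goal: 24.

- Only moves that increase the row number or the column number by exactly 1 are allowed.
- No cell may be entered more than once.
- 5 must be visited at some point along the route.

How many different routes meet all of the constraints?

4

A right/down-only route from 1 to 24 makes exactly 3 down-moves and 5 right-moves in some order.
With no other constraints that would be C(8,3) = 56 routes.
Split at 5 and multiply the segment counts: 1→5: 1; 5→24: 4; product = 4.
That gives 4 routes.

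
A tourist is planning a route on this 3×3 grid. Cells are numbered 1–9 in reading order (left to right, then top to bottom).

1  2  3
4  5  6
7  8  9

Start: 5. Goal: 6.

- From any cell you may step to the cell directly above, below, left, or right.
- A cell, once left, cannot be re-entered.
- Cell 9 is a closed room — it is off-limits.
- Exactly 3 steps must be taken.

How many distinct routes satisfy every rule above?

1

Need simple routes of exactly 3 moves from 5 to 6 (Manhattan distance 1, so 1 moves are spent on a detour and 1 undoing it).
Enumerating: 5 2 3 6.
That gives 1 route.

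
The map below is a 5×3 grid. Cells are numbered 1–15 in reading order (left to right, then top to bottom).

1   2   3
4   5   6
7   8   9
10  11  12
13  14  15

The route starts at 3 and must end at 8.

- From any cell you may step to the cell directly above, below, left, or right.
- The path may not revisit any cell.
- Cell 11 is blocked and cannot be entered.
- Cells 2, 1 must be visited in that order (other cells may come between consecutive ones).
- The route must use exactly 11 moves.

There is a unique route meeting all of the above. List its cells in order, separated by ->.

3 -> 2 -> 1 -> 4 -> 7 -> 10 -> 13 -> 14 -> 15 -> 12 -> 9 -> 8

The waypoints must appear in the order 2, 1, with no cell reused.
Route from 3: left 2 to 1, down 4 to 13, right 2 to 15, up 2 to 9, left 1 to 8 — 11 moves in all.
Check: order respected (2 at step 1, 1 at step 2); 11 moves as required.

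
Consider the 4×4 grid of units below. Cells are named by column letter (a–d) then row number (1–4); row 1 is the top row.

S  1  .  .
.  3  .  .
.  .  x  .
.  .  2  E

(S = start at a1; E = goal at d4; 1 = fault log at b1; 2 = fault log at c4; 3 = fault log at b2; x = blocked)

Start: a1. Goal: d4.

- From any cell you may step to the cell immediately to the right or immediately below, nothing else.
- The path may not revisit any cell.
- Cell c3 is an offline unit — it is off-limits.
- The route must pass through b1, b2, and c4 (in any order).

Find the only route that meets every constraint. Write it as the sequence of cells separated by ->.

a1 -> b1 -> b2 -> b3 -> b4 -> c4 -> d4

Moves only go right or down, so the column and row indices never decrease.
Route from a1: right 1 to b1, down 3 to b4, right 2 to d4 — 6 moves in all.
Check: all required cells visited.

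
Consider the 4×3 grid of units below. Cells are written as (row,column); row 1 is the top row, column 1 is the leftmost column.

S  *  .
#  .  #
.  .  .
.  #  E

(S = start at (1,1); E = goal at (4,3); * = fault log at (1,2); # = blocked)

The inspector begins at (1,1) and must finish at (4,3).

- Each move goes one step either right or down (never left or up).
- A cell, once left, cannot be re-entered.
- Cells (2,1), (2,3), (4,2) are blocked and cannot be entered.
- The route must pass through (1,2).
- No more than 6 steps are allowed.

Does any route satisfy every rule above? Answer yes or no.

One route that works: (1,1) → (1,2) → (2,2) → (3,2) → (3,3) → (4,3).

yes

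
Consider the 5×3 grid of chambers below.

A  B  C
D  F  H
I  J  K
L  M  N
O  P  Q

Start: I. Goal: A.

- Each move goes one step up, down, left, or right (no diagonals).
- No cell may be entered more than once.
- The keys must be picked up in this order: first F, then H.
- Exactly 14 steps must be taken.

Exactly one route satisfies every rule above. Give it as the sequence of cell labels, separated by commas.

I, D, F, J, M, L, O, P, Q, N, K, H, C, B, A

The waypoints must appear in the order F, H, with no cell reused.
Route from I: up to D, right to F, 2× down (reaching M), left to L, down to O, 2× right (reaching Q), 4× up (reaching C), 2× left (reaching A) — 14 moves in all.
Check: order respected (F at step 2, H at step 11); 14 moves as required.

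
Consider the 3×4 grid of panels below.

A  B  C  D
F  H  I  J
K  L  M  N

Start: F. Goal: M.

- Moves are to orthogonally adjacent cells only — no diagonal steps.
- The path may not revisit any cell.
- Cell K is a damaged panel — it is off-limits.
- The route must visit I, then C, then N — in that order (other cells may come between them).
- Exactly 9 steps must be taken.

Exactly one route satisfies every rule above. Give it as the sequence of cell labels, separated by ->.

The waypoints must appear in the order I, C, N, with no cell reused.
Route from F: up to A, right to B, down to H, right to I, up to C, right to D, 2× down (reaching N), left to M — 9 moves in all.
Check: order respected (I at step 4, C at step 5, N at step 8); 9 moves as required.

F -> A -> B -> H -> I -> C -> D -> J -> N -> M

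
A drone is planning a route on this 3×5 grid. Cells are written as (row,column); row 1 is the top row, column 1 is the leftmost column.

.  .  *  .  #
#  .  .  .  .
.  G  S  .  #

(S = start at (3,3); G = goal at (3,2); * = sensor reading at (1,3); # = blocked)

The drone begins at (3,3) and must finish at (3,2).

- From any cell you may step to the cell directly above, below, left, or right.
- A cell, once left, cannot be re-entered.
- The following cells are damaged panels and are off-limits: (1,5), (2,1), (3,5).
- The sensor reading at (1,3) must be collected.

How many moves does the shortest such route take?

Any route passes through (1,3) somewhere between (3,3) and (3,2). Summing Manhattan distances along the two legs ((3,3) → (1,3) → (3,2)) gives a lower bound of 2 + 3 = 5 moves.
A route of 5 moves achieves this: (3,3) → (2,3) → (1,3) → (1,2) → (2,2) → (3,2).
Since 5 matches the lower bound, it is optimal.

5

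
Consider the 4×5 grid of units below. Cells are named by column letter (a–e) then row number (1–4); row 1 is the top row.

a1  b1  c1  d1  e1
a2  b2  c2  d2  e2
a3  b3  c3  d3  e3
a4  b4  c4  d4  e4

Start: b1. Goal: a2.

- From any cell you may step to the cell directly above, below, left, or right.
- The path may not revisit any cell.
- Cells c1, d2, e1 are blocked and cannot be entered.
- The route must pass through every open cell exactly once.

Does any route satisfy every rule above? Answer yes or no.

no

Cell e2 has only one open neighbour but is neither the start nor the goal, so a Hamiltonian route would have to both enter and leave it through the same neighbour — impossible without revisiting.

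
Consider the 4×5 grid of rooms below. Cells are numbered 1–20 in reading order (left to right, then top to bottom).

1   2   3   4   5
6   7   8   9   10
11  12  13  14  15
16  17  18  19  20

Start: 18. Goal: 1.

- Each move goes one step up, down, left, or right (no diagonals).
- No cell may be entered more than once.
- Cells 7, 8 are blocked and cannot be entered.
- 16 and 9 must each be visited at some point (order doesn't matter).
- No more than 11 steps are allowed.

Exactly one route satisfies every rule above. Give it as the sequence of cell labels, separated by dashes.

18 - 17 - 16 - 11 - 12 - 13 - 14 - 9 - 4 - 3 - 2 - 1

Any route must reach 16 and 9 and still end at 1 within 11 moves, so the order of the required stops is forced.
Route from 18: 2× left (reaching 16), up to 11, 3× right (reaching 14), 2× up (reaching 4), 3× left (reaching 1) — 11 moves in all.
Check: all required cells visited; 11 ≤ 11 moves.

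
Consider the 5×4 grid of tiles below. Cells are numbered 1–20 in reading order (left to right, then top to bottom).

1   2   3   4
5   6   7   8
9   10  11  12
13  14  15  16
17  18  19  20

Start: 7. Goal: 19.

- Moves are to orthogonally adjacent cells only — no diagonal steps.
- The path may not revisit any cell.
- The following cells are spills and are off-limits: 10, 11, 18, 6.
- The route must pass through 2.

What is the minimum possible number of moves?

9

Any route passes through 2 somewhere between 7 and 19. Summing Manhattan distances along the two legs (7 → 2 → 19) gives a lower bound of 2 + 5 = 7 moves.
That bound ignores the blocked cells. Measuring each leg by the fewest moves that actually steer around them (7→2: 2; 2→19: 7) raises the lower bound to 9.
A route of 9 moves exists: 7 → 3 → 2 → 1 → 5 → 9 → 13 → 14 → 15 → 19.
Since 9 matches that lower bound, it is optimal.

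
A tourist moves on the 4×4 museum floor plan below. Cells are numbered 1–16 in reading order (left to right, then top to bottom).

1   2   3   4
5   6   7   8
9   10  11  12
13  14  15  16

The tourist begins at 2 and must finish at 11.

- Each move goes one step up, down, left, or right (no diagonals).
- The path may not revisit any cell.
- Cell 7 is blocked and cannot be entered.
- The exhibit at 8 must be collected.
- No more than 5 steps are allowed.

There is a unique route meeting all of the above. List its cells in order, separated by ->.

2 -> 3 -> 4 -> 8 -> 12 -> 11

Any route must reach 8 and still end at 11 within 5 moves, so the order of the required stops is forced.
Route from 2: right 2 to 4, down 2 to 12, left 1 to 11 — 5 moves in all.
Check: all required cells visited; 5 ≤ 5 moves.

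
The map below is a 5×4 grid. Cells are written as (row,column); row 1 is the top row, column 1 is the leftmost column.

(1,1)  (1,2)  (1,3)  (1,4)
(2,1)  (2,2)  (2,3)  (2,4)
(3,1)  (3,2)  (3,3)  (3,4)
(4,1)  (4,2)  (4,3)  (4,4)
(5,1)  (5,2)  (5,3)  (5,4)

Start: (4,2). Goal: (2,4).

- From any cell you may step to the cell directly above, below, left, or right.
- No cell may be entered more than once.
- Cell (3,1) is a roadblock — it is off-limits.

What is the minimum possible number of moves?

4

The Manhattan distance from (4,2) to (2,4) is |4−2| + |2−4| = 4, so at least 4 moves are needed.
A route of 4 moves achieves this: (4,2) → (3,2) → (2,2) → (2,3) → (2,4).
Since 4 matches the lower bound, it is optimal.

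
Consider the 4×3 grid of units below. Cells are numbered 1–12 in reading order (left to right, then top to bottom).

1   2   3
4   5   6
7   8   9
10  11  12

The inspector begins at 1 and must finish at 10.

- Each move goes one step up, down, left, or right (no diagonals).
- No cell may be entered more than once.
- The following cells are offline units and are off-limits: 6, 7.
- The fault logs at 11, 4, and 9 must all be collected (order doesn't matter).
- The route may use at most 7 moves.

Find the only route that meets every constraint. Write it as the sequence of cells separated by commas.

The budget equals the shortest possible length, so every move has to be on a shortest route through the required cells.
Route from 1: down 1 to 4, right 1 to 5, down 1 to 8, right 1 to 9, down 1 to 12, left 2 to 10 — 7 moves in all.
Check: all required cells visited; 7 ≤ 7 moves.

1, 4, 5, 8, 9, 12, 11, 10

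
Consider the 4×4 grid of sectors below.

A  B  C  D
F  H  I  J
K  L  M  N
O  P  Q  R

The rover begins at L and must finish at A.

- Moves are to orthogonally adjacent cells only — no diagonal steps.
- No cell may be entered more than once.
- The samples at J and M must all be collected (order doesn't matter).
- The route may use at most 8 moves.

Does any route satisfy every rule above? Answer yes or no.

yes

One route that works: L → M → I → J → D → C → B → A.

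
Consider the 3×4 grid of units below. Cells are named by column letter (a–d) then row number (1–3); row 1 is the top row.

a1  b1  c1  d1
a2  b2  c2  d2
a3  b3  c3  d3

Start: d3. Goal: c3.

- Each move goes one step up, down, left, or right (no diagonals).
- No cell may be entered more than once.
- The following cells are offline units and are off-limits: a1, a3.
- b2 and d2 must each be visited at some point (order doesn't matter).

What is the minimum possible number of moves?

5

Any route passes through b2 and d2 in some order between d3 and c3. Summing Manhattan distances along each leg and taking the cheapest ordering (d3 → d2 → b2 → c3) gives a lower bound of 1 + 2 + 2 = 5 moves.
A route of 5 moves achieves this: d3 → d2 → c2 → b2 → b3 → c3.
Since 5 matches the lower bound, it is optimal.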